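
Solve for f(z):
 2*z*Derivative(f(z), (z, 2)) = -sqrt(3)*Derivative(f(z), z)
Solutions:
 f(z) = C1 + C2*z^(1 - sqrt(3)/2)


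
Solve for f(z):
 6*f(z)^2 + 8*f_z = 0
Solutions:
 f(z) = 4/(C1 + 3*z)


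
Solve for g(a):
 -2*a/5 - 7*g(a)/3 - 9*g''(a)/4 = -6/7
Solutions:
 g(a) = C1*sin(2*sqrt(21)*a/9) + C2*cos(2*sqrt(21)*a/9) - 6*a/35 + 18/49


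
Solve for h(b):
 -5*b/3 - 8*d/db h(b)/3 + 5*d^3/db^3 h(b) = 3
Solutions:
 h(b) = C1 + C2*exp(-2*sqrt(30)*b/15) + C3*exp(2*sqrt(30)*b/15) - 5*b^2/16 - 9*b/8


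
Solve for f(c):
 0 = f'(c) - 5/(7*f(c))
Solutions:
 f(c) = -sqrt(C1 + 70*c)/7
 f(c) = sqrt(C1 + 70*c)/7


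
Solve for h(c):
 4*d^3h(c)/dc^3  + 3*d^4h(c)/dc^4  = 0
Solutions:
 h(c) = C1 + C2*c + C3*c^2 + C4*exp(-4*c/3)


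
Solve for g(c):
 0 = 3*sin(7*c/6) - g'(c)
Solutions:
 g(c) = C1 - 18*cos(7*c/6)/7


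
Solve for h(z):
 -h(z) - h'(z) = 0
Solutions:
 h(z) = C1*exp(-z)


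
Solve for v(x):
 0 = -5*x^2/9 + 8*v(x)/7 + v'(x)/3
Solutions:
 v(x) = C1*exp(-24*x/7) + 35*x^2/72 - 245*x/864 + 1715/20736


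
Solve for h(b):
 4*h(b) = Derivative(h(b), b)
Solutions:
 h(b) = C1*exp(4*b)


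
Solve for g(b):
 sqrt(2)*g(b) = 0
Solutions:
 g(b) = 0


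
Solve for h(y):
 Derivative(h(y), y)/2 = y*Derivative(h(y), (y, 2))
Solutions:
 h(y) = C1 + C2*y^(3/2)


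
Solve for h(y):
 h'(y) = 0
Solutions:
 h(y) = C1


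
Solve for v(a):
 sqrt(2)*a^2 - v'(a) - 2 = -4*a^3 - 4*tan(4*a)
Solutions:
 v(a) = C1 + a^4 + sqrt(2)*a^3/3 - 2*a - log(cos(4*a))


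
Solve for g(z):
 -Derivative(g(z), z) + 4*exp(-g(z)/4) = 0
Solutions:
 g(z) = 4*log(C1 + z)


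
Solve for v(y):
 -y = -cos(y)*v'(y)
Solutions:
 v(y) = C1 + Integral(y/cos(y), y)


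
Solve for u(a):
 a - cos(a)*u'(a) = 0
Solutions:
 u(a) = C1 + Integral(a/cos(a), a)


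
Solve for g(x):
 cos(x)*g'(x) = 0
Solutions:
 g(x) = C1


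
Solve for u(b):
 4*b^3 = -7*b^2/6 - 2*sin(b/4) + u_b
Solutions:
 u(b) = C1 + b^4 + 7*b^3/18 - 8*cos(b/4)


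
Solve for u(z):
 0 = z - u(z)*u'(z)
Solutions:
 u(z) = -sqrt(C1 + z^2)
 u(z) = sqrt(C1 + z^2)


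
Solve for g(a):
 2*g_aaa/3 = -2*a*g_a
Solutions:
 g(a) = C1 + Integral(C2*airyai(-3^(1/3)*a) + C3*airybi(-3^(1/3)*a), a)


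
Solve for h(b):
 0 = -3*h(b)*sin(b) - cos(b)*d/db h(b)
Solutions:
 h(b) = C1*cos(b)^3


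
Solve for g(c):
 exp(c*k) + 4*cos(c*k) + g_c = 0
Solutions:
 g(c) = C1 - exp(c*k)/k - 4*sin(c*k)/k


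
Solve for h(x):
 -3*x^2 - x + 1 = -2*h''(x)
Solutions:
 h(x) = C1 + C2*x + x^4/8 + x^3/12 - x^2/4


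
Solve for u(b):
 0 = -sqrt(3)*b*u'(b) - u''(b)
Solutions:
 u(b) = C1 + C2*erf(sqrt(2)*3^(1/4)*b/2)


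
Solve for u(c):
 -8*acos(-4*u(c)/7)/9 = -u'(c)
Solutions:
 Integral(1/acos(-4*_y/7), (_y, u(c))) = C1 + 8*c/9


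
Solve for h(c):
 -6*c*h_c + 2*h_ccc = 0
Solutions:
 h(c) = C1 + Integral(C2*airyai(3^(1/3)*c) + C3*airybi(3^(1/3)*c), c)


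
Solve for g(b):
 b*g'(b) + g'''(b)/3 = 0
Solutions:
 g(b) = C1 + Integral(C2*airyai(-3^(1/3)*b) + C3*airybi(-3^(1/3)*b), b)


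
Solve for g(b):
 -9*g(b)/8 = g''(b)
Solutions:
 g(b) = C1*sin(3*sqrt(2)*b/4) + C2*cos(3*sqrt(2)*b/4)


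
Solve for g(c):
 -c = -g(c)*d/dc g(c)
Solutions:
 g(c) = -sqrt(C1 + c^2)
 g(c) = sqrt(C1 + c^2)


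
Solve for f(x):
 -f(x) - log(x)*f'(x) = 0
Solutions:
 f(x) = C1*exp(-li(x))


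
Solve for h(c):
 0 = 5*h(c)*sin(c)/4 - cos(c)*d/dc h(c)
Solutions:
 h(c) = C1/cos(c)^(5/4)


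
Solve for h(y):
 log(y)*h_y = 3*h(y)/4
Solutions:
 h(y) = C1*exp(3*li(y)/4)


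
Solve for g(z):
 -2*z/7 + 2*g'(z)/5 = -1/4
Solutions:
 g(z) = C1 + 5*z^2/14 - 5*z/8


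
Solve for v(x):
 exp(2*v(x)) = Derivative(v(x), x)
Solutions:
 v(x) = log(-sqrt(-1/(C1 + x))) - log(2)/2
 v(x) = log(-1/(C1 + x))/2 - log(2)/2


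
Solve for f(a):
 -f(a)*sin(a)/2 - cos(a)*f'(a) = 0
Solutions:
 f(a) = C1*sqrt(cos(a))


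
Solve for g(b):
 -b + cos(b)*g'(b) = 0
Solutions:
 g(b) = C1 + Integral(b/cos(b), b)


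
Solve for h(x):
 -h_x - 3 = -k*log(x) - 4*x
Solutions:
 h(x) = C1 + k*x*log(x) - k*x + 2*x^2 - 3*x


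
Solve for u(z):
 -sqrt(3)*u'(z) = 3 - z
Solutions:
 u(z) = C1 + sqrt(3)*z^2/6 - sqrt(3)*z


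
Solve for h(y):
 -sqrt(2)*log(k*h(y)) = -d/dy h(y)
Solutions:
 li(k*h(y))/k = C1 + sqrt(2)*y


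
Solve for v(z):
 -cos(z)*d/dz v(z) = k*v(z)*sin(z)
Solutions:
 v(z) = C1*exp(k*log(cos(z)))


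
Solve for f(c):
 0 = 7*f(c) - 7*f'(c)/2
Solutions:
 f(c) = C1*exp(2*c)


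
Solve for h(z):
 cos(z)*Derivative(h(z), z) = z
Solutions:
 h(z) = C1 + Integral(z/cos(z), z)


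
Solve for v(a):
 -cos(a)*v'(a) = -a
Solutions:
 v(a) = C1 + Integral(a/cos(a), a)


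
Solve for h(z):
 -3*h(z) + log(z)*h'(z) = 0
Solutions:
 h(z) = C1*exp(3*li(z))


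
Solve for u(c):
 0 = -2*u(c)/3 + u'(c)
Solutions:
 u(c) = C1*exp(2*c/3)


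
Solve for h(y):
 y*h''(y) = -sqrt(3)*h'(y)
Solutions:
 h(y) = C1 + C2*y^(1 - sqrt(3))


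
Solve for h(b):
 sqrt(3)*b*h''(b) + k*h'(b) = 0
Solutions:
 h(b) = C1 + b^(-sqrt(3)*re(k)/3 + 1)*(C2*sin(sqrt(3)*log(b)*Abs(im(k))/3) + C3*cos(sqrt(3)*log(b)*im(k)/3))


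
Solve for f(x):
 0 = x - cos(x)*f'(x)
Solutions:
 f(x) = C1 + Integral(x/cos(x), x)


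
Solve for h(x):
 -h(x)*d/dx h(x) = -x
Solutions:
 h(x) = -sqrt(C1 + x^2)
 h(x) = sqrt(C1 + x^2)


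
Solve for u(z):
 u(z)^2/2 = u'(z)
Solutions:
 u(z) = -2/(C1 + z)


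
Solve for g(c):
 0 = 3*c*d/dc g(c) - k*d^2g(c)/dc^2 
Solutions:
 g(c) = C1 + C2*erf(sqrt(6)*c*sqrt(-1/k)/2)/sqrt(-1/k)


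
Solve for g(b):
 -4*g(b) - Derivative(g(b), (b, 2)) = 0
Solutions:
 g(b) = C1*sin(2*b) + C2*cos(2*b)


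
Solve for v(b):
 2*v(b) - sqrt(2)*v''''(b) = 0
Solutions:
 v(b) = C1*exp(-2^(1/8)*b) + C2*exp(2^(1/8)*b) + C3*sin(2^(1/8)*b) + C4*cos(2^(1/8)*b)


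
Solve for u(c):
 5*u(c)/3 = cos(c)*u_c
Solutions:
 u(c) = C1*(sin(c) + 1)^(5/6)/(sin(c) - 1)^(5/6)


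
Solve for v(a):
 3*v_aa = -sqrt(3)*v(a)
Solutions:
 v(a) = C1*sin(3^(3/4)*a/3) + C2*cos(3^(3/4)*a/3)


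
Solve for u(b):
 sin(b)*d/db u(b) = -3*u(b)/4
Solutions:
 u(b) = C1*(cos(b) + 1)^(3/8)/(cos(b) - 1)^(3/8)


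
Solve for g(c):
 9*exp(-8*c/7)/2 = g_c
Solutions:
 g(c) = C1 - 63*exp(-8*c/7)/16


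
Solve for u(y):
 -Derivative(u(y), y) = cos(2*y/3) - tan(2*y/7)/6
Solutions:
 u(y) = C1 - 7*log(cos(2*y/7))/12 - 3*sin(2*y/3)/2


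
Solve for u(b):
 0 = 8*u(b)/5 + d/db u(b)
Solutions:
 u(b) = C1*exp(-8*b/5)


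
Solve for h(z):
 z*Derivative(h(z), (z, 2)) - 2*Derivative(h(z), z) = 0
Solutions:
 h(z) = C1 + C2*z^3


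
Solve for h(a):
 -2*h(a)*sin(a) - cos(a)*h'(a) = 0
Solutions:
 h(a) = C1*cos(a)^2


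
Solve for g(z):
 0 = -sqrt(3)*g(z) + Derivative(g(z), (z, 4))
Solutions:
 g(z) = C1*exp(-3^(1/8)*z) + C2*exp(3^(1/8)*z) + C3*sin(3^(1/8)*z) + C4*cos(3^(1/8)*z)


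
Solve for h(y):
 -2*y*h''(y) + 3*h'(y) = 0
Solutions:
 h(y) = C1 + C2*y^(5/2)


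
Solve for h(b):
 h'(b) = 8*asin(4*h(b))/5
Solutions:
 Integral(1/asin(4*_y), (_y, h(b))) = C1 + 8*b/5


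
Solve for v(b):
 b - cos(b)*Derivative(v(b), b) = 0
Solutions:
 v(b) = C1 + Integral(b/cos(b), b)


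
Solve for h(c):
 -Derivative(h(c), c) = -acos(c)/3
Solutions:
 h(c) = C1 + c*acos(c)/3 - sqrt(1 - c^2)/3


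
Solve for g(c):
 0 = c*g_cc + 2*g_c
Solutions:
 g(c) = C1 + C2/c


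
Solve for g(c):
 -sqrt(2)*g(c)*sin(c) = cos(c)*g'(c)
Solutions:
 g(c) = C1*cos(c)^(sqrt(2))


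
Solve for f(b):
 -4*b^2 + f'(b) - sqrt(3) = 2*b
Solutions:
 f(b) = C1 + 4*b^3/3 + b^2 + sqrt(3)*b


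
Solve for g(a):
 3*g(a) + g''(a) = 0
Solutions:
 g(a) = C1*sin(sqrt(3)*a) + C2*cos(sqrt(3)*a)


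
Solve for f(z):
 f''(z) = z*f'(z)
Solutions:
 f(z) = C1 + C2*erfi(sqrt(2)*z/2)


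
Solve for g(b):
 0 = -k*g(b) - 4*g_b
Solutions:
 g(b) = C1*exp(-b*k/4)


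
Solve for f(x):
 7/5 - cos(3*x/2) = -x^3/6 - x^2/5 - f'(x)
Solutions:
 f(x) = C1 - x^4/24 - x^3/15 - 7*x/5 + 2*sin(3*x/2)/3


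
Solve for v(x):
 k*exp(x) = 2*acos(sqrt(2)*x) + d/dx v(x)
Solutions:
 v(x) = C1 + k*exp(x) - 2*x*acos(sqrt(2)*x) + sqrt(2)*sqrt(1 - 2*x^2)


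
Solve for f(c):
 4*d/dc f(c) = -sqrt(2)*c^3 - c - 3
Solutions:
 f(c) = C1 - sqrt(2)*c^4/16 - c^2/8 - 3*c/4


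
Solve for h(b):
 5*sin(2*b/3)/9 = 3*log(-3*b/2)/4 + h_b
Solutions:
 h(b) = C1 - 3*b*log(-b)/4 - 3*b*log(3)/4 + 3*b*log(2)/4 + 3*b/4 - 5*cos(2*b/3)/6


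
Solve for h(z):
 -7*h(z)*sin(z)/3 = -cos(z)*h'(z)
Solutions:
 h(z) = C1/cos(z)^(7/3)


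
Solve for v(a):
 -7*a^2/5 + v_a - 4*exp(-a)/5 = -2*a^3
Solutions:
 v(a) = C1 - a^4/2 + 7*a^3/15 - 4*exp(-a)/5


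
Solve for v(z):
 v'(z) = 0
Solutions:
 v(z) = C1


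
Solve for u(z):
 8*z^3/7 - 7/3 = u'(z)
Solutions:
 u(z) = C1 + 2*z^4/7 - 7*z/3


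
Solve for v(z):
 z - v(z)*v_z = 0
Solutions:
 v(z) = -sqrt(C1 + z^2)
 v(z) = sqrt(C1 + z^2)


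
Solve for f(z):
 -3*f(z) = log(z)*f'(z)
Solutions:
 f(z) = C1*exp(-3*li(z))


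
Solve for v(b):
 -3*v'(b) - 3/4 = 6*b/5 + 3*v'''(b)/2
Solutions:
 v(b) = C1 + C2*sin(sqrt(2)*b) + C3*cos(sqrt(2)*b) - b^2/5 - b/4


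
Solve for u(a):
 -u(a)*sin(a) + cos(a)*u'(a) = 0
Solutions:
 u(a) = C1/cos(a)


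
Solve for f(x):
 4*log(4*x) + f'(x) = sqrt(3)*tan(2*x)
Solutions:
 f(x) = C1 - 4*x*log(x) - 8*x*log(2) + 4*x - sqrt(3)*log(cos(2*x))/2


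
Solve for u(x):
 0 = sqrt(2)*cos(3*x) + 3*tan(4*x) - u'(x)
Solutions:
 u(x) = C1 - 3*log(cos(4*x))/4 + sqrt(2)*sin(3*x)/3


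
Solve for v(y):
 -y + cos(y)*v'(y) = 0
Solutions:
 v(y) = C1 + Integral(y/cos(y), y)


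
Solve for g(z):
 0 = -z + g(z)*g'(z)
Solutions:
 g(z) = -sqrt(C1 + z^2)
 g(z) = sqrt(C1 + z^2)


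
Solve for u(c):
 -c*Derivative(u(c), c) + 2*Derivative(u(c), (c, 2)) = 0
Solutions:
 u(c) = C1 + C2*erfi(c/2)


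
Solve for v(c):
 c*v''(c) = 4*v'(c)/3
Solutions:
 v(c) = C1 + C2*c^(7/3)


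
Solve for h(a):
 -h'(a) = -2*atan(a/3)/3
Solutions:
 h(a) = C1 + 2*a*atan(a/3)/3 - log(a^2 + 9)


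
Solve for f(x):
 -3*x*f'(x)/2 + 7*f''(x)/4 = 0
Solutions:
 f(x) = C1 + C2*erfi(sqrt(21)*x/7)


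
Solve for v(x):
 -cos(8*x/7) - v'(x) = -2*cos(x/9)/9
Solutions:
 v(x) = C1 + 2*sin(x/9) - 7*sin(8*x/7)/8


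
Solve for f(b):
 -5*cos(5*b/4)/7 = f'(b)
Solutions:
 f(b) = C1 - 4*sin(5*b/4)/7


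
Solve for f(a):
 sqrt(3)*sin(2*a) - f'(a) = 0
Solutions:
 f(a) = C1 - sqrt(3)*cos(2*a)/2


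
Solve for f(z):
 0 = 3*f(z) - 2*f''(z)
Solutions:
 f(z) = C1*exp(-sqrt(6)*z/2) + C2*exp(sqrt(6)*z/2)


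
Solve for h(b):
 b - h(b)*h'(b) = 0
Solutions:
 h(b) = -sqrt(C1 + b^2)
 h(b) = sqrt(C1 + b^2)


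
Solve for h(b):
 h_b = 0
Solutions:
 h(b) = C1


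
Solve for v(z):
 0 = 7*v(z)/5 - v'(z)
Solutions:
 v(z) = C1*exp(7*z/5)


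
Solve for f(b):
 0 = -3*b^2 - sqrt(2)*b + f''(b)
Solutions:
 f(b) = C1 + C2*b + b^4/4 + sqrt(2)*b^3/6


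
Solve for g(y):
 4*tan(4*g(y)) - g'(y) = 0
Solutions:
 g(y) = -asin(C1*exp(16*y))/4 + pi/4
 g(y) = asin(C1*exp(16*y))/4


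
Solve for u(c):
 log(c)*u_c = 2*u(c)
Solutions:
 u(c) = C1*exp(2*li(c))


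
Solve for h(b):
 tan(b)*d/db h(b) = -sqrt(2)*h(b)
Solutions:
 h(b) = C1/sin(b)^(sqrt(2))


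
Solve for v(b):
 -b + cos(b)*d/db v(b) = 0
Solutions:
 v(b) = C1 + Integral(b/cos(b), b)


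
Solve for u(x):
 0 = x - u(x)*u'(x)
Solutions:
 u(x) = -sqrt(C1 + x^2)
 u(x) = sqrt(C1 + x^2)


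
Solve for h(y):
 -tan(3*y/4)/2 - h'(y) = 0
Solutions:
 h(y) = C1 + 2*log(cos(3*y/4))/3


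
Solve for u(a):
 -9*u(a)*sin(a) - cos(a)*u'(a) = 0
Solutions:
 u(a) = C1*cos(a)^9


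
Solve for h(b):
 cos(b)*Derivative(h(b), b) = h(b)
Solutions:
 h(b) = C1*sqrt(sin(b) + 1)/sqrt(sin(b) - 1)


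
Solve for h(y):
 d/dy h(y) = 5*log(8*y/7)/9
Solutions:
 h(y) = C1 + 5*y*log(y)/9 - 5*y*log(7)/9 - 5*y/9 + 5*y*log(2)/3


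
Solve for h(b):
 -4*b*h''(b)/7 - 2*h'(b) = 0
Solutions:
 h(b) = C1 + C2/b^(5/2)


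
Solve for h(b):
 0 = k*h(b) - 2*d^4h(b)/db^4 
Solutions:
 h(b) = C1*exp(-2^(3/4)*b*k^(1/4)/2) + C2*exp(2^(3/4)*b*k^(1/4)/2) + C3*exp(-2^(3/4)*I*b*k^(1/4)/2) + C4*exp(2^(3/4)*I*b*k^(1/4)/2)


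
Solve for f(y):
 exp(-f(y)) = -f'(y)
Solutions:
 f(y) = log(C1 - y)


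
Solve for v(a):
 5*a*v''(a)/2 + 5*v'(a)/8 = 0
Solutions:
 v(a) = C1 + C2*a^(3/4)


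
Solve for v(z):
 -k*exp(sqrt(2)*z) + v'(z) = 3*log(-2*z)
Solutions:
 v(z) = C1 + sqrt(2)*k*exp(sqrt(2)*z)/2 + 3*z*log(-z) + 3*z*(-1 + log(2))


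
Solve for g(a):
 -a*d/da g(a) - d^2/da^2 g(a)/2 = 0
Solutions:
 g(a) = C1 + C2*erf(a)


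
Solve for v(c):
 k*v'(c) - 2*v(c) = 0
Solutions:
 v(c) = C1*exp(2*c/k)


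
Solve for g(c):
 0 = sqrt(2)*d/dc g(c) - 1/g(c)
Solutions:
 g(c) = -sqrt(C1 + sqrt(2)*c)
 g(c) = sqrt(C1 + sqrt(2)*c)


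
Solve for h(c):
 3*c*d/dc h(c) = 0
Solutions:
 h(c) = C1


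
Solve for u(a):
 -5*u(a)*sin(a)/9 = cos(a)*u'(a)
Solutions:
 u(a) = C1*cos(a)^(5/9)


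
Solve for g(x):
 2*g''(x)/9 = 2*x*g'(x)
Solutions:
 g(x) = C1 + C2*erfi(3*sqrt(2)*x/2)


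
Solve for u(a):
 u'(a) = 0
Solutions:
 u(a) = C1


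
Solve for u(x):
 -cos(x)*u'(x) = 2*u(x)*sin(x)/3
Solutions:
 u(x) = C1*cos(x)^(2/3)


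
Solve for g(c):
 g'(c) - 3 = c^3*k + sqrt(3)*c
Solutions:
 g(c) = C1 + c^4*k/4 + sqrt(3)*c^2/2 + 3*c


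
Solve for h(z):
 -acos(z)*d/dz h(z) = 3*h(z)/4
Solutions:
 h(z) = C1*exp(-3*Integral(1/acos(z), z)/4)


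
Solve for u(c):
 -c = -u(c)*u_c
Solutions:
 u(c) = -sqrt(C1 + c^2)
 u(c) = sqrt(C1 + c^2)


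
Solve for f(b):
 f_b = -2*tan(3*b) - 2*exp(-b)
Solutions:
 f(b) = C1 - log(tan(3*b)^2 + 1)/3 + 2*exp(-b)


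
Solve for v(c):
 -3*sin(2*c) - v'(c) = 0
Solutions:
 v(c) = C1 + 3*cos(2*c)/2


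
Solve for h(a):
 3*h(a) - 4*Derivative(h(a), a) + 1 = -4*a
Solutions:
 h(a) = C1*exp(3*a/4) - 4*a/3 - 19/9


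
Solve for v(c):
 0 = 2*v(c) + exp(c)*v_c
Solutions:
 v(c) = C1*exp(2*exp(-c))


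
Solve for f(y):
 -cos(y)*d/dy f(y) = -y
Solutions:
 f(y) = C1 + Integral(y/cos(y), y)


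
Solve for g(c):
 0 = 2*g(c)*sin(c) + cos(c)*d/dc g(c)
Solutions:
 g(c) = C1*cos(c)^2


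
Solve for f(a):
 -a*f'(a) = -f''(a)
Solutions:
 f(a) = C1 + C2*erfi(sqrt(2)*a/2)


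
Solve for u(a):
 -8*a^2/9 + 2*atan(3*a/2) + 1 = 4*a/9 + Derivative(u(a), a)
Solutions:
 u(a) = C1 - 8*a^3/27 - 2*a^2/9 + 2*a*atan(3*a/2) + a - 2*log(9*a^2 + 4)/3


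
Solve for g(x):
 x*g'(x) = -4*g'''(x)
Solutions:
 g(x) = C1 + Integral(C2*airyai(-2^(1/3)*x/2) + C3*airybi(-2^(1/3)*x/2), x)


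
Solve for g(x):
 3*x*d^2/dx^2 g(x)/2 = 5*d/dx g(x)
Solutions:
 g(x) = C1 + C2*x^(13/3)


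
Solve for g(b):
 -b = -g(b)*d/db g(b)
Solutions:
 g(b) = -sqrt(C1 + b^2)
 g(b) = sqrt(C1 + b^2)


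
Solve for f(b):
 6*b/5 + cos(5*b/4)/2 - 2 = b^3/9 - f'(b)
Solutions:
 f(b) = C1 + b^4/36 - 3*b^2/5 + 2*b - 2*sin(5*b/4)/5


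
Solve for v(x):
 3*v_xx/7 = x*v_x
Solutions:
 v(x) = C1 + C2*erfi(sqrt(42)*x/6)


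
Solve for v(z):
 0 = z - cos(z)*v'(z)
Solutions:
 v(z) = C1 + Integral(z/cos(z), z)


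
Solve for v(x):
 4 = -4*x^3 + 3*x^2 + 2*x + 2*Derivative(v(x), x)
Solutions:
 v(x) = C1 + x^4/2 - x^3/2 - x^2/2 + 2*x


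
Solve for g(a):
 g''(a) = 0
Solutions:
 g(a) = C1 + C2*a


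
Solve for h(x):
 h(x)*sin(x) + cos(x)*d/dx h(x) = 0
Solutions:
 h(x) = C1*cos(x)


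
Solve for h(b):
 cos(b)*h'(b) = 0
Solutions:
 h(b) = C1


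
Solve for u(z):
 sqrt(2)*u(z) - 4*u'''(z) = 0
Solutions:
 u(z) = C3*exp(sqrt(2)*z/2) + (C1*sin(sqrt(6)*z/4) + C2*cos(sqrt(6)*z/4))*exp(-sqrt(2)*z/4)


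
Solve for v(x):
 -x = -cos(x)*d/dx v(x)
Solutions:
 v(x) = C1 + Integral(x/cos(x), x)


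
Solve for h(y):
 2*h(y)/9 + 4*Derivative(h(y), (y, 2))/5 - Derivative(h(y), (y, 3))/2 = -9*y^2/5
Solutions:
 h(y) = C1*exp(y*(-2^(1/3)*(5*sqrt(13305) + 631)^(1/3) - 32*2^(2/3)/(5*sqrt(13305) + 631)^(1/3) + 16)/30)*sin(2^(1/3)*sqrt(3)*y*(-(5*sqrt(13305) + 631)^(1/3) + 32*2^(1/3)/(5*sqrt(13305) + 631)^(1/3))/30) + C2*exp(y*(-2^(1/3)*(5*sqrt(13305) + 631)^(1/3) - 32*2^(2/3)/(5*sqrt(13305) + 631)^(1/3) + 16)/30)*cos(2^(1/3)*sqrt(3)*y*(-(5*sqrt(13305) + 631)^(1/3) + 32*2^(1/3)/(5*sqrt(13305) + 631)^(1/3))/30) + C3*exp(y*(32*2^(2/3)/(5*sqrt(13305) + 631)^(1/3) + 8 + 2^(1/3)*(5*sqrt(13305) + 631)^(1/3))/15) - 81*y^2/10 + 1458/25


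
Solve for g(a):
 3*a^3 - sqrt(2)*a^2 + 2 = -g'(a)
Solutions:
 g(a) = C1 - 3*a^4/4 + sqrt(2)*a^3/3 - 2*a


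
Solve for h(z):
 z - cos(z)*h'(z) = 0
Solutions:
 h(z) = C1 + Integral(z/cos(z), z)


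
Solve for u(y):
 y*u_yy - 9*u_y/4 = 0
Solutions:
 u(y) = C1 + C2*y^(13/4)


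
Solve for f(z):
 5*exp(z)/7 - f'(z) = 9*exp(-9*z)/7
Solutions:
 f(z) = C1 + 5*exp(z)/7 + exp(-9*z)/7


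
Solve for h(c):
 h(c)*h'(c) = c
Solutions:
 h(c) = -sqrt(C1 + c^2)
 h(c) = sqrt(C1 + c^2)


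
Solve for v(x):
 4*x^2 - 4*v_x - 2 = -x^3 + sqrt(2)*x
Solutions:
 v(x) = C1 + x^4/16 + x^3/3 - sqrt(2)*x^2/8 - x/2


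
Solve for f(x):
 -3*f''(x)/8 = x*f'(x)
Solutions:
 f(x) = C1 + C2*erf(2*sqrt(3)*x/3)


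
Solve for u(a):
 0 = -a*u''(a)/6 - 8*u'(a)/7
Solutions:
 u(a) = C1 + C2/a^(41/7)


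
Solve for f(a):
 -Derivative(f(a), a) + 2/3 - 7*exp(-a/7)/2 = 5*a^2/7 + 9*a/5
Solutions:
 f(a) = C1 - 5*a^3/21 - 9*a^2/10 + 2*a/3 + 49*exp(-a/7)/2


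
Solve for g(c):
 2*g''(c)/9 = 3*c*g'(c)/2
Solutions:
 g(c) = C1 + C2*erfi(3*sqrt(6)*c/4)


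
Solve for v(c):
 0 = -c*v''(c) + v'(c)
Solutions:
 v(c) = C1 + C2*c^2


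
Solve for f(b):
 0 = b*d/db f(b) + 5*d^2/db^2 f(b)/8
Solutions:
 f(b) = C1 + C2*erf(2*sqrt(5)*b/5)


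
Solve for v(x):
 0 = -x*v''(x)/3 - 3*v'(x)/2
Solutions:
 v(x) = C1 + C2/x^(7/2)


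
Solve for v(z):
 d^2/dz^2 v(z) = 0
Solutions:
 v(z) = C1 + C2*z


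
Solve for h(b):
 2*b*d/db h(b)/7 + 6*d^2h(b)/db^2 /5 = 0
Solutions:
 h(b) = C1 + C2*erf(sqrt(210)*b/42)


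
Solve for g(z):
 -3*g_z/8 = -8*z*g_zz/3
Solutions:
 g(z) = C1 + C2*z^(73/64)


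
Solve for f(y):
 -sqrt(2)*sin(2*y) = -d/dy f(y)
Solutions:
 f(y) = C1 - sqrt(2)*cos(2*y)/2


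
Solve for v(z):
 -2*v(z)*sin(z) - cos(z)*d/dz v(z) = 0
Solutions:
 v(z) = C1*cos(z)^2


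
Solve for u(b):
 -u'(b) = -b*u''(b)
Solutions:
 u(b) = C1 + C2*b^2


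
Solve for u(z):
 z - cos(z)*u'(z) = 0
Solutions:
 u(z) = C1 + Integral(z/cos(z), z)


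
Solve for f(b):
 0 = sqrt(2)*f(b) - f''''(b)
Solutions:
 f(b) = C1*exp(-2^(1/8)*b) + C2*exp(2^(1/8)*b) + C3*sin(2^(1/8)*b) + C4*cos(2^(1/8)*b)


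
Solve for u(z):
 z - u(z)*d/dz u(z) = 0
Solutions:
 u(z) = -sqrt(C1 + z^2)
 u(z) = sqrt(C1 + z^2)


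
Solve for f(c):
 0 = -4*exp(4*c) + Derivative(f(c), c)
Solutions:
 f(c) = C1 + exp(4*c)


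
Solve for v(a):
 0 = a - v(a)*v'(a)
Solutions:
 v(a) = -sqrt(C1 + a^2)
 v(a) = sqrt(C1 + a^2)


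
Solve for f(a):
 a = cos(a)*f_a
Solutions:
 f(a) = C1 + Integral(a/cos(a), a)


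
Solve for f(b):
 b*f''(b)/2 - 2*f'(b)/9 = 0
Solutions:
 f(b) = C1 + C2*b^(13/9)


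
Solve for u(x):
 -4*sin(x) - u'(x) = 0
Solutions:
 u(x) = C1 + 4*cos(x)


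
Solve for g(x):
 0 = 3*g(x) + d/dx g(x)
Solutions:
 g(x) = C1*exp(-3*x)


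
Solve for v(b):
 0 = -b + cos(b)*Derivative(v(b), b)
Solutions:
 v(b) = C1 + Integral(b/cos(b), b)


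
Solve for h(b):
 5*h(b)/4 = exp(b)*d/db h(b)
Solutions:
 h(b) = C1*exp(-5*exp(-b)/4)


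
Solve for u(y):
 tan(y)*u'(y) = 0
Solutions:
 u(y) = C1


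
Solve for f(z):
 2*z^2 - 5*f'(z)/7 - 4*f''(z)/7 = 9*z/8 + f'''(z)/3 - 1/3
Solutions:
 f(z) = C1 + 14*z^3/15 - 1211*z^2/400 + 2023*z/750 + (C2*sin(sqrt(69)*z/7) + C3*cos(sqrt(69)*z/7))*exp(-6*z/7)


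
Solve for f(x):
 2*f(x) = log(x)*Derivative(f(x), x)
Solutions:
 f(x) = C1*exp(2*li(x))


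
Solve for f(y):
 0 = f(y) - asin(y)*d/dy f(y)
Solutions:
 f(y) = C1*exp(Integral(1/asin(y), y))


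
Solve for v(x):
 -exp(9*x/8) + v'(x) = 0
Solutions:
 v(x) = C1 + 8*exp(9*x/8)/9


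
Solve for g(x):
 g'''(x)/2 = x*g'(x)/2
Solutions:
 g(x) = C1 + Integral(C2*airyai(x) + C3*airybi(x), x)


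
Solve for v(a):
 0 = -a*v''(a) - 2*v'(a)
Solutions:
 v(a) = C1 + C2/a


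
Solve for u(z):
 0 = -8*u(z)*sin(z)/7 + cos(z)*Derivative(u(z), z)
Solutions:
 u(z) = C1/cos(z)^(8/7)


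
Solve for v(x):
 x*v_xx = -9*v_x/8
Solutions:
 v(x) = C1 + C2/x^(1/8)


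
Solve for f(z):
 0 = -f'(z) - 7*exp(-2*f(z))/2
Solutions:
 f(z) = log(-sqrt(C1 - 7*z))
 f(z) = log(C1 - 7*z)/2


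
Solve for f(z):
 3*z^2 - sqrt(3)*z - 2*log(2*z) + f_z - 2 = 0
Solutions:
 f(z) = C1 - z^3 + sqrt(3)*z^2/2 + 2*z*log(z) + z*log(4)


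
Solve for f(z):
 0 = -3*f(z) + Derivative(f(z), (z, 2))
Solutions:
 f(z) = C1*exp(-sqrt(3)*z) + C2*exp(sqrt(3)*z)


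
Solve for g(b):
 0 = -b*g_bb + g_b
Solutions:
 g(b) = C1 + C2*b^2


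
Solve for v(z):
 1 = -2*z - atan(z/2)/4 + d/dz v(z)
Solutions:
 v(z) = C1 + z^2 + z*atan(z/2)/4 + z - log(z^2 + 4)/4


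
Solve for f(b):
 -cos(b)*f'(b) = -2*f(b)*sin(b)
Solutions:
 f(b) = C1/cos(b)^2


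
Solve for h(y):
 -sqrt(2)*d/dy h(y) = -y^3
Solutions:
 h(y) = C1 + sqrt(2)*y^4/8


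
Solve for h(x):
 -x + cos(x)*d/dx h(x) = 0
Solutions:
 h(x) = C1 + Integral(x/cos(x), x)


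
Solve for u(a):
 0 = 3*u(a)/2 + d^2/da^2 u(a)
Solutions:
 u(a) = C1*sin(sqrt(6)*a/2) + C2*cos(sqrt(6)*a/2)


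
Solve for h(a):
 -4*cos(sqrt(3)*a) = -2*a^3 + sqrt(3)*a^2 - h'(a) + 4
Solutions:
 h(a) = C1 - a^4/2 + sqrt(3)*a^3/3 + 4*a + 4*sqrt(3)*sin(sqrt(3)*a)/3


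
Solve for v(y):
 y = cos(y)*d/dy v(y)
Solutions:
 v(y) = C1 + Integral(y/cos(y), y)


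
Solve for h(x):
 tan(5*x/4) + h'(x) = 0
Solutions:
 h(x) = C1 + 4*log(cos(5*x/4))/5


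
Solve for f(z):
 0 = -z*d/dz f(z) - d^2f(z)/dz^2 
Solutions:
 f(z) = C1 + C2*erf(sqrt(2)*z/2)


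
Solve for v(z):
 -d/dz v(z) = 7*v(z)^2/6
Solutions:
 v(z) = 6/(C1 + 7*z)


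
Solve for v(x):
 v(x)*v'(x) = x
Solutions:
 v(x) = -sqrt(C1 + x^2)
 v(x) = sqrt(C1 + x^2)


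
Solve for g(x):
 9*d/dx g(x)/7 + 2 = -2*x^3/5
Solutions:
 g(x) = C1 - 7*x^4/90 - 14*x/9


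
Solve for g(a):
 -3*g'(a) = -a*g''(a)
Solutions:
 g(a) = C1 + C2*a^4


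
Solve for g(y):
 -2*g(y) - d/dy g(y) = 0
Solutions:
 g(y) = C1*exp(-2*y)


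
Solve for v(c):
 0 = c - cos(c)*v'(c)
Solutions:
 v(c) = C1 + Integral(c/cos(c), c)


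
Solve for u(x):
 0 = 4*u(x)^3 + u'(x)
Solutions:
 u(x) = -sqrt(2)*sqrt(-1/(C1 - 4*x))/2
 u(x) = sqrt(2)*sqrt(-1/(C1 - 4*x))/2


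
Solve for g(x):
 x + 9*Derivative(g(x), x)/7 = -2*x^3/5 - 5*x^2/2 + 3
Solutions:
 g(x) = C1 - 7*x^4/90 - 35*x^3/54 - 7*x^2/18 + 7*x/3


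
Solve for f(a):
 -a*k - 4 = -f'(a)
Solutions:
 f(a) = C1 + a^2*k/2 + 4*a


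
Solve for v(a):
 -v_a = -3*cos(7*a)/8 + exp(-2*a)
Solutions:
 v(a) = C1 + 3*sin(7*a)/56 + exp(-2*a)/2


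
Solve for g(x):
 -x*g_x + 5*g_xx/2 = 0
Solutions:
 g(x) = C1 + C2*erfi(sqrt(5)*x/5)


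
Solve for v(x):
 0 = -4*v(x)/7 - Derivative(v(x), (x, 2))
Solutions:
 v(x) = C1*sin(2*sqrt(7)*x/7) + C2*cos(2*sqrt(7)*x/7)


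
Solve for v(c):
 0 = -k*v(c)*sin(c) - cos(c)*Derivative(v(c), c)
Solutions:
 v(c) = C1*exp(k*log(cos(c)))


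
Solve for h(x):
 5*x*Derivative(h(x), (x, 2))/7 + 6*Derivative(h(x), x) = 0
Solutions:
 h(x) = C1 + C2/x^(37/5)


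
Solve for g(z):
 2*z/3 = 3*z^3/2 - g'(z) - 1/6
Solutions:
 g(z) = C1 + 3*z^4/8 - z^2/3 - z/6


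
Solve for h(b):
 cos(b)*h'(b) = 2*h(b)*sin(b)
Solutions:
 h(b) = C1/cos(b)^2


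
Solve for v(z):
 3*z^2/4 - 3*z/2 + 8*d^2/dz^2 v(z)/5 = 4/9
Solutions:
 v(z) = C1 + C2*z - 5*z^4/128 + 5*z^3/32 + 5*z^2/36


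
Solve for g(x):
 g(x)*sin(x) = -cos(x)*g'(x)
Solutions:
 g(x) = C1*cos(x)


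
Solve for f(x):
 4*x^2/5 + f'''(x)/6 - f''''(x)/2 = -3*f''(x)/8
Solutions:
 f(x) = C1 + C2*x + C3*exp(x*(1 - 2*sqrt(7))/6) + C4*exp(x*(1 + 2*sqrt(7))/6) - 8*x^4/45 + 128*x^3/405 - 3968*x^2/1215


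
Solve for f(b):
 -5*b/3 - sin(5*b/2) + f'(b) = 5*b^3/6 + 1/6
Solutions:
 f(b) = C1 + 5*b^4/24 + 5*b^2/6 + b/6 - 2*cos(5*b/2)/5


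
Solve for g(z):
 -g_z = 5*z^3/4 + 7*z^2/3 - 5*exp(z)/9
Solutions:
 g(z) = C1 - 5*z^4/16 - 7*z^3/9 + 5*exp(z)/9


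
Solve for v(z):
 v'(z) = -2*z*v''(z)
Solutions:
 v(z) = C1 + C2*sqrt(z)


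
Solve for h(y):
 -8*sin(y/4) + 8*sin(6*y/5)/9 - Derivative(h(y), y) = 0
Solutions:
 h(y) = C1 + 32*cos(y/4) - 20*cos(6*y/5)/27


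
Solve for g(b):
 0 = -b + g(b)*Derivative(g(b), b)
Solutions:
 g(b) = -sqrt(C1 + b^2)
 g(b) = sqrt(C1 + b^2)


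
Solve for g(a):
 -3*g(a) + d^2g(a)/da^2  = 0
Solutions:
 g(a) = C1*exp(-sqrt(3)*a) + C2*exp(sqrt(3)*a)


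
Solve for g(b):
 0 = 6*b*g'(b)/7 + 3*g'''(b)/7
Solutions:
 g(b) = C1 + Integral(C2*airyai(-2^(1/3)*b) + C3*airybi(-2^(1/3)*b), b)


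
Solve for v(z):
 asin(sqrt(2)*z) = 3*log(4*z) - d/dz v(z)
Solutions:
 v(z) = C1 + 3*z*log(z) - z*asin(sqrt(2)*z) - 3*z + 6*z*log(2) - sqrt(2)*sqrt(1 - 2*z^2)/2


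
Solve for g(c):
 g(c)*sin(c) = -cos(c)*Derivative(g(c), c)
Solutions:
 g(c) = C1*cos(c)


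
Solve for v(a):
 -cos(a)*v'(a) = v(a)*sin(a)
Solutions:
 v(a) = C1*cos(a)


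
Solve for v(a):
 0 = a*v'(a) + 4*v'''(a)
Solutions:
 v(a) = C1 + Integral(C2*airyai(-2^(1/3)*a/2) + C3*airybi(-2^(1/3)*a/2), a)


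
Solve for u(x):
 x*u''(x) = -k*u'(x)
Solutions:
 u(x) = C1 + x^(1 - re(k))*(C2*sin(log(x)*Abs(im(k))) + C3*cos(log(x)*im(k)))


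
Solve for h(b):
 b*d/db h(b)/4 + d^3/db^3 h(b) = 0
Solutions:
 h(b) = C1 + Integral(C2*airyai(-2^(1/3)*b/2) + C3*airybi(-2^(1/3)*b/2), b)


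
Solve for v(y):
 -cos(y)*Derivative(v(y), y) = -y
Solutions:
 v(y) = C1 + Integral(y/cos(y), y)


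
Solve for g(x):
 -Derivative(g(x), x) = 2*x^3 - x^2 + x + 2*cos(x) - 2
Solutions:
 g(x) = C1 - x^4/2 + x^3/3 - x^2/2 + 2*x - 2*sin(x)


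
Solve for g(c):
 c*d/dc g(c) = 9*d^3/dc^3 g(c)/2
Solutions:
 g(c) = C1 + Integral(C2*airyai(6^(1/3)*c/3) + C3*airybi(6^(1/3)*c/3), c)


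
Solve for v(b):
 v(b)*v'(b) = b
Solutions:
 v(b) = -sqrt(C1 + b^2)
 v(b) = sqrt(C1 + b^2)


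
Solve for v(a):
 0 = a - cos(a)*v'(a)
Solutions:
 v(a) = C1 + Integral(a/cos(a), a)


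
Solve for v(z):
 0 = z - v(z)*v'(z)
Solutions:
 v(z) = -sqrt(C1 + z^2)
 v(z) = sqrt(C1 + z^2)


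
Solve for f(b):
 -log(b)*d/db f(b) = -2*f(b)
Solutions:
 f(b) = C1*exp(2*li(b))


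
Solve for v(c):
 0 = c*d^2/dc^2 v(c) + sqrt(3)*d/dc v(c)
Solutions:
 v(c) = C1 + C2*c^(1 - sqrt(3))


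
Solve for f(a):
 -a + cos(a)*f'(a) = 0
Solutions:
 f(a) = C1 + Integral(a/cos(a), a)


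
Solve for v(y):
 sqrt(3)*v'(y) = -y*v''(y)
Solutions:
 v(y) = C1 + C2*y^(1 - sqrt(3))


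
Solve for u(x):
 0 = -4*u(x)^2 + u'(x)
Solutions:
 u(x) = -1/(C1 + 4*x)


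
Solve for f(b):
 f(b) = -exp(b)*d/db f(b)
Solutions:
 f(b) = C1*exp(exp(-b))


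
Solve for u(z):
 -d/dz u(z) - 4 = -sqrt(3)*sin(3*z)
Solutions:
 u(z) = C1 - 4*z - sqrt(3)*cos(3*z)/3


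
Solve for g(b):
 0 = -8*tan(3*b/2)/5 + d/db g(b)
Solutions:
 g(b) = C1 - 16*log(cos(3*b/2))/15


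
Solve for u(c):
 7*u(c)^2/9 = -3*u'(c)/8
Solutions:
 u(c) = 27/(C1 + 56*c)


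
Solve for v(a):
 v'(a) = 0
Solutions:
 v(a) = C1


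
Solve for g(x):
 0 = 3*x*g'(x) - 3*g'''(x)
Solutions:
 g(x) = C1 + Integral(C2*airyai(x) + C3*airybi(x), x)


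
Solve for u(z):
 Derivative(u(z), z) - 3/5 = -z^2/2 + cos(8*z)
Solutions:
 u(z) = C1 - z^3/6 + 3*z/5 + sin(8*z)/8


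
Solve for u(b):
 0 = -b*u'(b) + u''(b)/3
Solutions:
 u(b) = C1 + C2*erfi(sqrt(6)*b/2)


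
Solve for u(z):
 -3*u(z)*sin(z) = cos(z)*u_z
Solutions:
 u(z) = C1*cos(z)^3


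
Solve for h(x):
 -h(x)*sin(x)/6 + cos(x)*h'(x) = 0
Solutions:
 h(x) = C1/cos(x)^(1/6)


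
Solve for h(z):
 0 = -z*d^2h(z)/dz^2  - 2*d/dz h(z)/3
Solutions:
 h(z) = C1 + C2*z^(1/3)


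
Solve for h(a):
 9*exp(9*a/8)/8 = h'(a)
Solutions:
 h(a) = C1 + exp(9*a/8)


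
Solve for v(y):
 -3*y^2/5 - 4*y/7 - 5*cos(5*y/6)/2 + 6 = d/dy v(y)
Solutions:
 v(y) = C1 - y^3/5 - 2*y^2/7 + 6*y - 3*sin(5*y/6)


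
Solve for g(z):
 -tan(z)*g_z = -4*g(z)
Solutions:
 g(z) = C1*sin(z)^4


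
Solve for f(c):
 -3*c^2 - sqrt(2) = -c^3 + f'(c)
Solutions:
 f(c) = C1 + c^4/4 - c^3 - sqrt(2)*c


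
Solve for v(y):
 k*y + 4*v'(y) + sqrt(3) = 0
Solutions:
 v(y) = C1 - k*y^2/8 - sqrt(3)*y/4


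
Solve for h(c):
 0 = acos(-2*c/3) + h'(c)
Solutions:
 h(c) = C1 - c*acos(-2*c/3) - sqrt(9 - 4*c^2)/2


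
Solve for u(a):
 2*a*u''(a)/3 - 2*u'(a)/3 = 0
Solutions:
 u(a) = C1 + C2*a^2


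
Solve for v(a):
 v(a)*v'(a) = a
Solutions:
 v(a) = -sqrt(C1 + a^2)
 v(a) = sqrt(C1 + a^2)


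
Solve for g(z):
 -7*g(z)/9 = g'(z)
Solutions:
 g(z) = C1*exp(-7*z/9)


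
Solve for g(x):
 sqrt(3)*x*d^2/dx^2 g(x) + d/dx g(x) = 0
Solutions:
 g(x) = C1 + C2*x^(1 - sqrt(3)/3)


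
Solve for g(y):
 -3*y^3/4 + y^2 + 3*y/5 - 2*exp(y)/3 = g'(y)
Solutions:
 g(y) = C1 - 3*y^4/16 + y^3/3 + 3*y^2/10 - 2*exp(y)/3


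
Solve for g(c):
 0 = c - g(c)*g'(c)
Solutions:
 g(c) = -sqrt(C1 + c^2)
 g(c) = sqrt(C1 + c^2)


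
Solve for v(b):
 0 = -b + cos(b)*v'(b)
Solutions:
 v(b) = C1 + Integral(b/cos(b), b)


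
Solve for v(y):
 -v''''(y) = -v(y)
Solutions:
 v(y) = C1*exp(-y) + C2*exp(y) + C3*sin(y) + C4*cos(y)


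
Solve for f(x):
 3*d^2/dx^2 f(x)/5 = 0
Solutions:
 f(x) = C1 + C2*x


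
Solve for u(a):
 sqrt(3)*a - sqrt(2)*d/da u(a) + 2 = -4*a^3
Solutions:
 u(a) = C1 + sqrt(2)*a^4/2 + sqrt(6)*a^2/4 + sqrt(2)*a


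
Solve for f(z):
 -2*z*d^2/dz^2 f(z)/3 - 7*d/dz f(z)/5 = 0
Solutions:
 f(z) = C1 + C2/z^(11/10)


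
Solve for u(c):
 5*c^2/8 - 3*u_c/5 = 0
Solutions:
 u(c) = C1 + 25*c^3/72


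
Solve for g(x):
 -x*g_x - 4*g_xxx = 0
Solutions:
 g(x) = C1 + Integral(C2*airyai(-2^(1/3)*x/2) + C3*airybi(-2^(1/3)*x/2), x)


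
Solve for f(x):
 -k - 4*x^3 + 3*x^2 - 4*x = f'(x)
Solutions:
 f(x) = C1 - k*x - x^4 + x^3 - 2*x^2


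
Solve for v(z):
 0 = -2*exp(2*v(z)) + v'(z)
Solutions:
 v(z) = log(-sqrt(-1/(C1 + 2*z))) - log(2)/2
 v(z) = log(-1/(C1 + 2*z))/2 - log(2)/2


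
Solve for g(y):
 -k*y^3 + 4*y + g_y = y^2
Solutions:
 g(y) = C1 + k*y^4/4 + y^3/3 - 2*y^2


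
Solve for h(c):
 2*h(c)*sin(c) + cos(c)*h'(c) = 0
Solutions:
 h(c) = C1*cos(c)^2


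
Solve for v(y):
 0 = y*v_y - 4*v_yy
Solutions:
 v(y) = C1 + C2*erfi(sqrt(2)*y/4)


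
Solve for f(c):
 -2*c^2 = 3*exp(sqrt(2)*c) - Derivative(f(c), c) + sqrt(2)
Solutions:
 f(c) = C1 + 2*c^3/3 + sqrt(2)*c + 3*sqrt(2)*exp(sqrt(2)*c)/2


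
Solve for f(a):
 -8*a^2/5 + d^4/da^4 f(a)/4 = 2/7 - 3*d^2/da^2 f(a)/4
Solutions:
 f(a) = C1 + C2*a + C3*sin(sqrt(3)*a) + C4*cos(sqrt(3)*a) + 8*a^4/45 - 164*a^2/315


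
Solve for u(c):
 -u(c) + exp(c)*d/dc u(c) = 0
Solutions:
 u(c) = C1*exp(-exp(-c))


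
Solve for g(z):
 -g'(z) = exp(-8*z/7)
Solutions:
 g(z) = C1 + 7*exp(-8*z/7)/8


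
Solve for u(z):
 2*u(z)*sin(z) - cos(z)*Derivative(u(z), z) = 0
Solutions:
 u(z) = C1/cos(z)^2


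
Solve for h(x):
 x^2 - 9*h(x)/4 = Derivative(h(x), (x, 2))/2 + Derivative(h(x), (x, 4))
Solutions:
 h(x) = 4*x^2/9 + (C1*sin(sqrt(6)*x*cos(atan(sqrt(35))/2)/2) + C2*cos(sqrt(6)*x*cos(atan(sqrt(35))/2)/2))*exp(-sqrt(6)*x*sin(atan(sqrt(35))/2)/2) + (C3*sin(sqrt(6)*x*cos(atan(sqrt(35))/2)/2) + C4*cos(sqrt(6)*x*cos(atan(sqrt(35))/2)/2))*exp(sqrt(6)*x*sin(atan(sqrt(35))/2)/2) - 16/81


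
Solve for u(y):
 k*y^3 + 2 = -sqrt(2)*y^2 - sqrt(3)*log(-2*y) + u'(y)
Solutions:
 u(y) = C1 + k*y^4/4 + sqrt(2)*y^3/3 + sqrt(3)*y*log(-y) + y*(-sqrt(3) + sqrt(3)*log(2) + 2)


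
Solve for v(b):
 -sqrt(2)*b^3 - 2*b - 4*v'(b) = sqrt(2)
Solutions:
 v(b) = C1 - sqrt(2)*b^4/16 - b^2/4 - sqrt(2)*b/4


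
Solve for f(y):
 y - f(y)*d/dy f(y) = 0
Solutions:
 f(y) = -sqrt(C1 + y^2)
 f(y) = sqrt(C1 + y^2)


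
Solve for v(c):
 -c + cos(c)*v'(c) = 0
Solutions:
 v(c) = C1 + Integral(c/cos(c), c)


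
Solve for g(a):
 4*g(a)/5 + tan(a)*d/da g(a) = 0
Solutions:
 g(a) = C1/sin(a)^(4/5)


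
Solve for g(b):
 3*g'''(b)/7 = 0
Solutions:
 g(b) = C1 + C2*b + C3*b^2


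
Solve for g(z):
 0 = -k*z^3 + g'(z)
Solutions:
 g(z) = C1 + k*z^4/4


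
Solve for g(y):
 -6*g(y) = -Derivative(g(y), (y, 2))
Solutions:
 g(y) = C1*exp(-sqrt(6)*y) + C2*exp(sqrt(6)*y)


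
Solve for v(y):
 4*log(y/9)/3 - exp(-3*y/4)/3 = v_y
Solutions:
 v(y) = C1 + 4*y*log(y)/3 + 4*y*(-2*log(3) - 1)/3 + 4*exp(-3*y/4)/9


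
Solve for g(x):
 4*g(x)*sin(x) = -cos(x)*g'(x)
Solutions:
 g(x) = C1*cos(x)^4


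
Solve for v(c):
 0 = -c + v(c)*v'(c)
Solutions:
 v(c) = -sqrt(C1 + c^2)
 v(c) = sqrt(C1 + c^2)


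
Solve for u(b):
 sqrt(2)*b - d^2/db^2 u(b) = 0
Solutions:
 u(b) = C1 + C2*b + sqrt(2)*b^3/6


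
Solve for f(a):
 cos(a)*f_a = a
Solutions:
 f(a) = C1 + Integral(a/cos(a), a)


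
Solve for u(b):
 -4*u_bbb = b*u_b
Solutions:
 u(b) = C1 + Integral(C2*airyai(-2^(1/3)*b/2) + C3*airybi(-2^(1/3)*b/2), b)


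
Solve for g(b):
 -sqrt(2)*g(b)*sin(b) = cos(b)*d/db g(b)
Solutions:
 g(b) = C1*cos(b)^(sqrt(2))


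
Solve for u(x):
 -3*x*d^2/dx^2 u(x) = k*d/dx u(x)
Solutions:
 u(x) = C1 + x^(1 - re(k)/3)*(C2*sin(log(x)*Abs(im(k))/3) + C3*cos(log(x)*im(k)/3))


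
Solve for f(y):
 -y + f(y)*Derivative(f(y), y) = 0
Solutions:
 f(y) = -sqrt(C1 + y^2)
 f(y) = sqrt(C1 + y^2)


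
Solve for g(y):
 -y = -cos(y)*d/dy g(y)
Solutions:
 g(y) = C1 + Integral(y/cos(y), y)


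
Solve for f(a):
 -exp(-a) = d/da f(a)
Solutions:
 f(a) = C1 + exp(-a)


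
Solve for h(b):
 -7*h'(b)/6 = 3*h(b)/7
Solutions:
 h(b) = C1*exp(-18*b/49)


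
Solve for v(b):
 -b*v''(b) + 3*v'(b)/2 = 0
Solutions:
 v(b) = C1 + C2*b^(5/2)


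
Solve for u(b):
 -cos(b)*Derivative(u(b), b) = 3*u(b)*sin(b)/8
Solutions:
 u(b) = C1*cos(b)^(3/8)


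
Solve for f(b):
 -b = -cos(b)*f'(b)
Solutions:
 f(b) = C1 + Integral(b/cos(b), b)


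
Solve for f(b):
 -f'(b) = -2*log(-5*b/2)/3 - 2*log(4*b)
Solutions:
 f(b) = C1 + 8*b*log(b)/3 + 2*b*(-4 + log(5) + 5*log(2) + I*pi)/3


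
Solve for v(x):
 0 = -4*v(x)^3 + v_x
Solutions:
 v(x) = -sqrt(2)*sqrt(-1/(C1 + 4*x))/2
 v(x) = sqrt(2)*sqrt(-1/(C1 + 4*x))/2


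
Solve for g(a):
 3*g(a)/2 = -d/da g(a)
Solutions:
 g(a) = C1*exp(-3*a/2)


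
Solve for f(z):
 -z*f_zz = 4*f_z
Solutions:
 f(z) = C1 + C2/z^3


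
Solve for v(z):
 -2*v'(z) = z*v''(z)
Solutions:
 v(z) = C1 + C2/z


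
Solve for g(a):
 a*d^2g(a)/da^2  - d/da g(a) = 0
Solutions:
 g(a) = C1 + C2*a^2


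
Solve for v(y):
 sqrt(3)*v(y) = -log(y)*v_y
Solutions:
 v(y) = C1*exp(-sqrt(3)*li(y))


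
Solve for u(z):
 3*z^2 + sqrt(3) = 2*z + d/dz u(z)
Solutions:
 u(z) = C1 + z^3 - z^2 + sqrt(3)*z


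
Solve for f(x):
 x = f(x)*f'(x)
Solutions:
 f(x) = -sqrt(C1 + x^2)
 f(x) = sqrt(C1 + x^2)


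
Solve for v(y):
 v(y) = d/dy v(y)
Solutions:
 v(y) = C1*exp(y)


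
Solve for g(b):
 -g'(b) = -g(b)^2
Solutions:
 g(b) = -1/(C1 + b)


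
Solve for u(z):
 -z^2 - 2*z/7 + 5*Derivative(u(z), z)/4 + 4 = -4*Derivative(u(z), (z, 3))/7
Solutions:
 u(z) = C1 + C2*sin(sqrt(35)*z/4) + C3*cos(sqrt(35)*z/4) + 4*z^3/15 + 4*z^2/35 - 688*z/175


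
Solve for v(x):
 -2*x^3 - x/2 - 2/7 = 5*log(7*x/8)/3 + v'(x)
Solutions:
 v(x) = C1 - x^4/2 - x^2/4 - 5*x*log(x)/3 - 5*x*log(7)/3 + 29*x/21 + 5*x*log(2)


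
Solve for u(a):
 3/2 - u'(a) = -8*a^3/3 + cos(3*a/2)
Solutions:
 u(a) = C1 + 2*a^4/3 + 3*a/2 - 2*sin(3*a/2)/3


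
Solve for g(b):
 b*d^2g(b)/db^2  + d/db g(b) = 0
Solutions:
 g(b) = C1 + C2*log(b)


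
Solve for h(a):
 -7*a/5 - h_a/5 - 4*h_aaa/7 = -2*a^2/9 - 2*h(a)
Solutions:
 h(a) = C1*exp(105^(1/3)*a*(-(450 + sqrt(202605))^(1/3) + 105^(1/3)/(450 + sqrt(202605))^(1/3))/60)*sin(3^(1/6)*35^(1/3)*a*(3*35^(1/3)/(450 + sqrt(202605))^(1/3) + 3^(2/3)*(450 + sqrt(202605))^(1/3))/60) + C2*exp(105^(1/3)*a*(-(450 + sqrt(202605))^(1/3) + 105^(1/3)/(450 + sqrt(202605))^(1/3))/60)*cos(3^(1/6)*35^(1/3)*a*(3*35^(1/3)/(450 + sqrt(202605))^(1/3) + 3^(2/3)*(450 + sqrt(202605))^(1/3))/60) + C3*exp(-105^(1/3)*a*(-(450 + sqrt(202605))^(1/3) + 105^(1/3)/(450 + sqrt(202605))^(1/3))/30) - a^2/9 + 61*a/90 + 61/900


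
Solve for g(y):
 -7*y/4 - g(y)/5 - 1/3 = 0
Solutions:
 g(y) = -35*y/4 - 5/3


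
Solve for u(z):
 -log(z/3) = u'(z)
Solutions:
 u(z) = C1 - z*log(z) + z + z*log(3)


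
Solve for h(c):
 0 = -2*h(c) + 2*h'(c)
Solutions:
 h(c) = C1*exp(c)


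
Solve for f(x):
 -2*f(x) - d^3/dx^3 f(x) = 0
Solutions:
 f(x) = C3*exp(-2^(1/3)*x) + (C1*sin(2^(1/3)*sqrt(3)*x/2) + C2*cos(2^(1/3)*sqrt(3)*x/2))*exp(2^(1/3)*x/2)


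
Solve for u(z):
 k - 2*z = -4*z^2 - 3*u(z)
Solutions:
 u(z) = -k/3 - 4*z^2/3 + 2*z/3


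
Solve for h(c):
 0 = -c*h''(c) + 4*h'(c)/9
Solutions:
 h(c) = C1 + C2*c^(13/9)


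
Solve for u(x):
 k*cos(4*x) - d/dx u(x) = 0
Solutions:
 u(x) = C1 + k*sin(4*x)/4


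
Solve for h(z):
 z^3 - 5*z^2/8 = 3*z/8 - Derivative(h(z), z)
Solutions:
 h(z) = C1 - z^4/4 + 5*z^3/24 + 3*z^2/16


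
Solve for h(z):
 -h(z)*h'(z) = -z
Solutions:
 h(z) = -sqrt(C1 + z^2)
 h(z) = sqrt(C1 + z^2)


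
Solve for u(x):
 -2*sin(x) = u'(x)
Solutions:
 u(x) = C1 + 2*cos(x)


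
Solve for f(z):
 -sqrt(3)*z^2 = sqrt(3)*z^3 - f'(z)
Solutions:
 f(z) = C1 + sqrt(3)*z^4/4 + sqrt(3)*z^3/3


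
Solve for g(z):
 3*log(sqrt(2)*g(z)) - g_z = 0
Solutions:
 -2*Integral(1/(2*log(_y) + log(2)), (_y, g(z)))/3 = C1 - z


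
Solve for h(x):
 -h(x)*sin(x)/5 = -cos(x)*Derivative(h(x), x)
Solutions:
 h(x) = C1/cos(x)^(1/5)


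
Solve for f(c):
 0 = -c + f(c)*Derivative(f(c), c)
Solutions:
 f(c) = -sqrt(C1 + c^2)
 f(c) = sqrt(C1 + c^2)


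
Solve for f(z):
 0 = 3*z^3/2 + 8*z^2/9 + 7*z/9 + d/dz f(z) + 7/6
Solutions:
 f(z) = C1 - 3*z^4/8 - 8*z^3/27 - 7*z^2/18 - 7*z/6


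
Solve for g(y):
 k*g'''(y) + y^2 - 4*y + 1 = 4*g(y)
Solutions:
 g(y) = C1*exp(2^(2/3)*y*(1/k)^(1/3)) + C2*exp(2^(2/3)*y*(-1 + sqrt(3)*I)*(1/k)^(1/3)/2) + C3*exp(-2^(2/3)*y*(1 + sqrt(3)*I)*(1/k)^(1/3)/2) + y^2/4 - y + 1/4


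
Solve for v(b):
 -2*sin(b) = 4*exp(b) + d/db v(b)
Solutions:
 v(b) = C1 - 4*exp(b) + 2*cos(b)


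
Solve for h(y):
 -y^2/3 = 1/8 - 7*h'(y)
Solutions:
 h(y) = C1 + y^3/63 + y/56


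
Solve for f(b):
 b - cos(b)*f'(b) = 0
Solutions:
 f(b) = C1 + Integral(b/cos(b), b)


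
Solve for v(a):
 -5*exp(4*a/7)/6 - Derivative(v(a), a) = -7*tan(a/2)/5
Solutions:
 v(a) = C1 - 35*exp(4*a/7)/24 - 14*log(cos(a/2))/5


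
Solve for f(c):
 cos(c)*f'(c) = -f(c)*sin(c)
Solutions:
 f(c) = C1*cos(c)


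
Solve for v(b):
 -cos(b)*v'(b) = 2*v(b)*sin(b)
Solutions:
 v(b) = C1*cos(b)^2


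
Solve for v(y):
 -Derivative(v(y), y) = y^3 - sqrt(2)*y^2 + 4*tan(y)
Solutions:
 v(y) = C1 - y^4/4 + sqrt(2)*y^3/3 + 4*log(cos(y))
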